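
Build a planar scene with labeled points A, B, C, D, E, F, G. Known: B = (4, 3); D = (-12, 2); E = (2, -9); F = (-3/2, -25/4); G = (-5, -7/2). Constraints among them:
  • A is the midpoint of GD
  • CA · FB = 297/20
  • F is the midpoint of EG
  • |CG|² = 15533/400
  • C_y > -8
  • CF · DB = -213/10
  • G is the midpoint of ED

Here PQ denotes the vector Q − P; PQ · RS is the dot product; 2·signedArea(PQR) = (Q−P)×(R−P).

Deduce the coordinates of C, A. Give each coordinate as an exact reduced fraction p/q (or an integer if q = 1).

A = (-17/2, -3/4)
C = (-1/10, -147/20)

1. A_x = -17/2  [A is the midpoint of GD]
2. A_y = -3/4  [A is the midpoint of GD]
   → A = (-17/2, -3/4)
3. C_x = -1/10  [CF · DB = -213/10 ∩ CA · FB = 297/20]
4. C_y = -147/20  [CF · DB = -213/10 ∩ CA · FB = 297/20]
   → C = (-1/10, -147/20)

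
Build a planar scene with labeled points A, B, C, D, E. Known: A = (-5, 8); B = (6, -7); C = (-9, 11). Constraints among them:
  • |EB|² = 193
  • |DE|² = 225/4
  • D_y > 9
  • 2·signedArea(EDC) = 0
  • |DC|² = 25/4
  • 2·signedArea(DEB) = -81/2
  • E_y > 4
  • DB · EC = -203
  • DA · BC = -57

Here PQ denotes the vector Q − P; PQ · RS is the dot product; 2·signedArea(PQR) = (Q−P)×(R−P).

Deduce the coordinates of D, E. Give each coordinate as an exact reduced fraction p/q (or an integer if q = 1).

D = (-7, 19/2)
E = (-1, 5)

1. D_x = -7  [line 15·x + -18·y + 276 = 0 ∩ |DC|² = 25/4]
2. D_y = 19/2  [line 15·x + -18·y + 276 = 0 ∩ |DC|² = 25/4]
   → D = (-7, 19/2)
3. E_x = -1  [2·signedArea(DEB) = -81/2 ∩ 2·signedArea(EDC) = 0]
4. E_y = 5  [2·signedArea(DEB) = -81/2 ∩ 2·signedArea(EDC) = 0]
   → E = (-1, 5)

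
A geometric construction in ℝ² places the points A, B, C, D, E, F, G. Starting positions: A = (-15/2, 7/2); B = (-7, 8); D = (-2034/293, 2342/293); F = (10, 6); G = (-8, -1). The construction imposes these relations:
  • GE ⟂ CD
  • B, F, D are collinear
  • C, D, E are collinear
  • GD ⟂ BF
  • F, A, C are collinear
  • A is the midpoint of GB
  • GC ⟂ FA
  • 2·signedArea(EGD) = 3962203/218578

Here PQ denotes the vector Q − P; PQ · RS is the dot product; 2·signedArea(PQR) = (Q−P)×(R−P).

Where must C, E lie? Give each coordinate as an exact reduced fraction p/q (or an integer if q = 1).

C = (-431/50, 167/50)
E = (-10856359/1092890, -330817/1092890)

1. C_x = -431/50  [F, A, C are collinear ∩ GC ⟂ FA]
2. C_y = 167/50  [F, A, C are collinear ∩ GC ⟂ FA]
   → C = (-431/50, 167/50)
3. E_x = -10856359/1092890  [C, D, E are collinear ∩ GE ⟂ CD]
4. E_y = -330817/1092890  [C, D, E are collinear ∩ GE ⟂ CD]
   → E = (-10856359/1092890, -330817/1092890)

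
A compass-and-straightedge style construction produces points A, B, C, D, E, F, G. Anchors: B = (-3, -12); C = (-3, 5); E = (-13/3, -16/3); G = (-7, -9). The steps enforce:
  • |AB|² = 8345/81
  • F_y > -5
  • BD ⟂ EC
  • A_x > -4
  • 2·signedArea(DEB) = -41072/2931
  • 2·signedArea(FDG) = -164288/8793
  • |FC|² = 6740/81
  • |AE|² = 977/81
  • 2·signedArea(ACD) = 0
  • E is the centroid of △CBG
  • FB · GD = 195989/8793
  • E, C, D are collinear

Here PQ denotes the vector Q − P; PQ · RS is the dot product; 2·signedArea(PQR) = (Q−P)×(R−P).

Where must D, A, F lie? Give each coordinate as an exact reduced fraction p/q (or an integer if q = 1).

A = (-35/9, -17/9)
D = (-5039/977, -11452/977)
F = (-31/9, -37/9)

1. D_x = -5039/977  [E, C, D are collinear ∩ BD ⟂ EC]
2. D_y = -11452/977  [E, C, D are collinear ∩ BD ⟂ EC]
   → D = (-5039/977, -11452/977)
3. A_x = -35/9  [line 16337/977·x + -2108/977·y + 59551/977 = 0 ∩ |AE|² = 977/81]
4. A_y = -17/9  [line 16337/977·x + -2108/977·y + 59551/977 = 0 ∩ |AE|² = 977/81]
   → A = (-35/9, -17/9)
5. F_x = -31/9  [2·signedArea(FDG) = -164288/8793 ∩ FB · GD = 195989/8793]
6. F_y = -37/9  [2·signedArea(FDG) = -164288/8793 ∩ FB · GD = 195989/8793]
   → F = (-31/9, -37/9)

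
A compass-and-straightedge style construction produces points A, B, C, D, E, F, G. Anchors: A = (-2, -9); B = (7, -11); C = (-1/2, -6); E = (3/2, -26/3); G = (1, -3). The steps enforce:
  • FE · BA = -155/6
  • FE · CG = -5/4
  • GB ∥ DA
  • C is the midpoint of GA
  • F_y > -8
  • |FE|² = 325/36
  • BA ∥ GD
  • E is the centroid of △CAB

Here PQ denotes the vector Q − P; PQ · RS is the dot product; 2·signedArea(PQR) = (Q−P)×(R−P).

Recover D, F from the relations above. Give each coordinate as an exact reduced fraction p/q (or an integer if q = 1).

1. D_x = -8  [GB ∥ DA ∩ BA ∥ GD]
2. D_y = -1  [GB ∥ DA ∩ BA ∥ GD]
   → D = (-8, -1)
3. F_x = -1  [FE · CG = -5/4 ∩ FE · BA = -155/6]
4. F_y = -7  [FE · CG = -5/4 ∩ FE · BA = -155/6]
   → F = (-1, -7)

D = (-8, -1)
F = (-1, -7)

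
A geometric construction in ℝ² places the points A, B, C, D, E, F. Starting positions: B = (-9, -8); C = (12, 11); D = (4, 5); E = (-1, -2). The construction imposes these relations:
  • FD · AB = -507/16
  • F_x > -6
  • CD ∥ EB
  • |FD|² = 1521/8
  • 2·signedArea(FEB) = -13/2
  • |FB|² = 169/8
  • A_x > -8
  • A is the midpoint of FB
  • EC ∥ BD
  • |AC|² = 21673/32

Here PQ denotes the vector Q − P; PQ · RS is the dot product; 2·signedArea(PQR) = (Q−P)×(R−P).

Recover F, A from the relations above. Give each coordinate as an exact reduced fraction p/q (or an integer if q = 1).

1. F_x = -23/4  [line 6·x + -8·y + -7/2 = 0 ∩ |FB|² = 169/8]
2. F_y = -19/4  [line 6·x + -8·y + -7/2 = 0 ∩ |FB|² = 169/8]
   → F = (-23/4, -19/4)
3. A_x = -59/8  [A is the midpoint of FB]
4. A_y = -51/8  [A is the midpoint of FB]
   → A = (-59/8, -51/8)

A = (-59/8, -51/8)
F = (-23/4, -19/4)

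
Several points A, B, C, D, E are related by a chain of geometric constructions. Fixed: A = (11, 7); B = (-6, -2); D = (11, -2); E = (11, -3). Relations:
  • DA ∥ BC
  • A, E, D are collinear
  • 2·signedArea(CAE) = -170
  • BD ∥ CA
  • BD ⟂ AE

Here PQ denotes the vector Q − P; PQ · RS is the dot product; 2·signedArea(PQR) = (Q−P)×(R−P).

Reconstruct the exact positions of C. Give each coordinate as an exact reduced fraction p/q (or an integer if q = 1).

1. C_x = -6  [BD ∥ CA ∩ DA ∥ BC]
2. C_y = 7  [BD ∥ CA ∩ DA ∥ BC]
   → C = (-6, 7)

C = (-6, 7)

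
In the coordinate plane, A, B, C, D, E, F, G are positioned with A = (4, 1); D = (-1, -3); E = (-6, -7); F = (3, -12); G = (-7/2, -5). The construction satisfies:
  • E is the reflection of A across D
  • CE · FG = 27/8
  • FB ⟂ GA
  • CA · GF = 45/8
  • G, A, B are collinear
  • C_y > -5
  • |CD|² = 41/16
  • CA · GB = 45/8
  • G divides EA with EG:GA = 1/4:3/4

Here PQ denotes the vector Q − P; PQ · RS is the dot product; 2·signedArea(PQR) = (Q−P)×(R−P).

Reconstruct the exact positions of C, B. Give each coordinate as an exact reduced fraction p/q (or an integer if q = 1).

B = (-121/41, -187/41)
C = (-9/4, -4)

1. B_x = -121/41  [G, A, B are collinear ∩ FB ⟂ GA]
2. B_y = -187/41  [G, A, B are collinear ∩ FB ⟂ GA]
   → B = (-121/41, -187/41)
3. C_x = -9/4  [CA · GF = 45/8 ∩ CA · GB = 45/8]
4. C_y = -4  [CA · GF = 45/8 ∩ CA · GB = 45/8]
   → C = (-9/4, -4)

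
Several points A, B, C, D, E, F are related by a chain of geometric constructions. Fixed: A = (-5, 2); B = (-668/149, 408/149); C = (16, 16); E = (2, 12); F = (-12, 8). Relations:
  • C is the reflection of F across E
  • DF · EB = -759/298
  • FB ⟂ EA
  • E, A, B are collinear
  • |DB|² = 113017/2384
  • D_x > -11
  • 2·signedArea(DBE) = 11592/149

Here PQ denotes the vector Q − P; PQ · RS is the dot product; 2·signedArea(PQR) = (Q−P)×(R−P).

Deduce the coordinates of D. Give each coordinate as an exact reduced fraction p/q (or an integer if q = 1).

D = (-41/4, 13/2)

1. D_x = -41/4  [2·signedArea(DBE) = 11592/149 ∩ DF · EB = -759/298]
2. D_y = 13/2  [2·signedArea(DBE) = 11592/149 ∩ DF · EB = -759/298]
   → D = (-41/4, 13/2)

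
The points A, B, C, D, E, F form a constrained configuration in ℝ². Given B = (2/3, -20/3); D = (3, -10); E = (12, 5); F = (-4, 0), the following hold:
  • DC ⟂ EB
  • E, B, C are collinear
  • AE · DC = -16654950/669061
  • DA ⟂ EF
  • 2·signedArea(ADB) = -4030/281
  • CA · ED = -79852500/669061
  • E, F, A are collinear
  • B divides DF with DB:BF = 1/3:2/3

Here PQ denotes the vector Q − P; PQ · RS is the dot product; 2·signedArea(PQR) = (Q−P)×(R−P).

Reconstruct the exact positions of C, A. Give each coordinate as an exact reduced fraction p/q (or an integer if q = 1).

1. C_x = 318/2381  [E, B, C are collinear ∩ DC ⟂ EB]
2. C_y = -17180/2381  [E, B, C are collinear ∩ DC ⟂ EB]
   → C = (318/2381, -17180/2381)
3. A_x = -132/281  [E, F, A are collinear ∩ DA ⟂ EF]
4. A_y = 310/281  [E, F, A are collinear ∩ DA ⟂ EF]
   → A = (-132/281, 310/281)

A = (-132/281, 310/281)
C = (318/2381, -17180/2381)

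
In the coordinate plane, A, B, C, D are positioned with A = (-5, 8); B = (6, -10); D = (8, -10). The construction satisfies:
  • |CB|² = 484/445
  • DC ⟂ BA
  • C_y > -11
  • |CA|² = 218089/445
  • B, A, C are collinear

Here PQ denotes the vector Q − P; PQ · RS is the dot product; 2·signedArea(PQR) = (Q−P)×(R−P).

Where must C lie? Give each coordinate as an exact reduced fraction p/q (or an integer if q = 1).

1. C_x = 2912/445  [B, A, C are collinear ∩ DC ⟂ BA]
2. C_y = -4846/445  [B, A, C are collinear ∩ DC ⟂ BA]
   → C = (2912/445, -4846/445)

C = (2912/445, -4846/445)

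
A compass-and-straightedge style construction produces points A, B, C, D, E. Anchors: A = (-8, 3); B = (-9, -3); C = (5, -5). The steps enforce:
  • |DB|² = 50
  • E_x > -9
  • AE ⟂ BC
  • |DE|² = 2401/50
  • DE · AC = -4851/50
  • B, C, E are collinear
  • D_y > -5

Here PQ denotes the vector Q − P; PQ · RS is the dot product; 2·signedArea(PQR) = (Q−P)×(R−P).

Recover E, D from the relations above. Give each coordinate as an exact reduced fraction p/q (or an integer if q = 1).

D = (-2, -4)
E = (-443/50, -151/50)

1. E_x = -443/50  [B, C, E are collinear ∩ AE ⟂ BC]
2. E_y = -151/50  [B, C, E are collinear ∩ AE ⟂ BC]
   → E = (-443/50, -151/50)
3. D_x = -2  [line -13·x + 8·y + 6 = 0 ∩ |DE|² = 2401/50]
4. D_y = -4  [line -13·x + 8·y + 6 = 0 ∩ |DE|² = 2401/50]
   → D = (-2, -4)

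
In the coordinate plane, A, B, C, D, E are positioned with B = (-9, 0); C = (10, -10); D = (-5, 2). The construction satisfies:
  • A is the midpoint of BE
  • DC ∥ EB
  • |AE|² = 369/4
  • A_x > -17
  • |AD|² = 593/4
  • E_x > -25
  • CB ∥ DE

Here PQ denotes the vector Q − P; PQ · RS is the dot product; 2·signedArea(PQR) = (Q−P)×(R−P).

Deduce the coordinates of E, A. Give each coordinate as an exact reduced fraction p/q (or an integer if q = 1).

1. E_x = -24  [DC ∥ EB ∩ CB ∥ DE]
2. E_y = 12  [DC ∥ EB ∩ CB ∥ DE]
   → E = (-24, 12)
3. A_x = -33/2  [A is the midpoint of BE]
4. A_y = 6  [A is the midpoint of BE]
   → A = (-33/2, 6)

A = (-33/2, 6)
E = (-24, 12)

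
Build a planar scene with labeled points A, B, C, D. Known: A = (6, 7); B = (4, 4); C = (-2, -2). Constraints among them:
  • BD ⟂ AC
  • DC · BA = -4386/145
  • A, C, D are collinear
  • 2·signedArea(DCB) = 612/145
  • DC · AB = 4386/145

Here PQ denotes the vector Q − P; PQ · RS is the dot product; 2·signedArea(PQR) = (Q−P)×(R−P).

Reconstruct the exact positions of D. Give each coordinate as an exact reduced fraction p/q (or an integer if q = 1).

1. D_x = 526/145  [A, C, D are collinear ∩ BD ⟂ AC]
2. D_y = 628/145  [A, C, D are collinear ∩ BD ⟂ AC]
   → D = (526/145, 628/145)

D = (526/145, 628/145)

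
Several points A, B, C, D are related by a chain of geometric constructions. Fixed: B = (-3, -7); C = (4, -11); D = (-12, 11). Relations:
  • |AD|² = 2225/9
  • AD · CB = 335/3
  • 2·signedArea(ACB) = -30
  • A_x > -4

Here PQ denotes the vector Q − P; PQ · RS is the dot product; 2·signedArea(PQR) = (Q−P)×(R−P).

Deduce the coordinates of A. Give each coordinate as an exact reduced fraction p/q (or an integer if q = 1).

A = (-11/3, -7/3)

1. A_x = -11/3  [2·signedArea(ACB) = -30 ∩ AD · CB = 335/3]
2. A_y = -7/3  [2·signedArea(ACB) = -30 ∩ AD · CB = 335/3]
   → A = (-11/3, -7/3)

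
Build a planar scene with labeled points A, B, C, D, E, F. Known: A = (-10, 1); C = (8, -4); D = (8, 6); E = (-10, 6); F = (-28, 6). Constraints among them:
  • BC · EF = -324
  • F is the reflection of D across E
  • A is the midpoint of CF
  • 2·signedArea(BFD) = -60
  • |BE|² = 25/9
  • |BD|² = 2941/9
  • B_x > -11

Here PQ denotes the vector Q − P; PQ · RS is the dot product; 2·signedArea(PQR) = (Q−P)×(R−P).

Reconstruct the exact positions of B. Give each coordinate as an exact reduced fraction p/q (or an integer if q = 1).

1. B_x = -10  [BC · EF = -324 ∩ 2·signedArea(BFD) = -60]
2. B_y = 13/3  [BC · EF = -324 ∩ 2·signedArea(BFD) = -60]
   → B = (-10, 13/3)

B = (-10, 13/3)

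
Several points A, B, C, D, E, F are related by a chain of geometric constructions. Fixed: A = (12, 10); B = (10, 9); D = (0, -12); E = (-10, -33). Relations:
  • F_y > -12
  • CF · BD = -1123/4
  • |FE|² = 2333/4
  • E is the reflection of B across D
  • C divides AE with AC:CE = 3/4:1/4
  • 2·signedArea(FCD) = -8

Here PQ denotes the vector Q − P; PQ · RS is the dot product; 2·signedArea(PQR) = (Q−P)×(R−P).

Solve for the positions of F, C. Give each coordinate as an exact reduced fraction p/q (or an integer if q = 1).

C = (-9/2, -89/4)
F = (1, -23/2)

1. C_x = -9/2  [C divides AE with AC:CE = 3/4:1/4]
2. C_y = -89/4  [C divides AE with AC:CE = 3/4:1/4]
   → C = (-9/2, -89/4)
3. F_x = 1  [2·signedArea(FCD) = -8 ∩ CF · BD = -1123/4]
4. F_y = -23/2  [2·signedArea(FCD) = -8 ∩ CF · BD = -1123/4]
   → F = (1, -23/2)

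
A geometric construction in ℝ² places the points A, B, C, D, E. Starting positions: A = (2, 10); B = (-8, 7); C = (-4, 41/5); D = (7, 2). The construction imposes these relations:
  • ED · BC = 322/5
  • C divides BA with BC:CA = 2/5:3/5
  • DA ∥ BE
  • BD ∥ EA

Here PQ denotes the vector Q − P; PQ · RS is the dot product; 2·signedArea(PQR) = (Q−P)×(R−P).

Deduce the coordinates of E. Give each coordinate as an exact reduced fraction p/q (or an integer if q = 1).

E = (-13, 15)

1. E_x = -13  [BD ∥ EA ∩ DA ∥ BE]
2. E_y = 15  [BD ∥ EA ∩ DA ∥ BE]
   → E = (-13, 15)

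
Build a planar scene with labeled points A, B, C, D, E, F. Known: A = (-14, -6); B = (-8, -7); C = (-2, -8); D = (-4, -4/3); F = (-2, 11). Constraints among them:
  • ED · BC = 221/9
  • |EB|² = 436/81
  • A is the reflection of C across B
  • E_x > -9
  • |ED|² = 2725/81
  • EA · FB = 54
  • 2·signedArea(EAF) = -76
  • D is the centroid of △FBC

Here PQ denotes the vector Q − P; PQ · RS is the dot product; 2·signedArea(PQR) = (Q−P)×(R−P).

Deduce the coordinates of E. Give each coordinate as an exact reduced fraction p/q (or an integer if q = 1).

1. E_x = -26/3  [2·signedArea(EAF) = -76 ∩ ED · BC = 221/9]
2. E_y = -43/9  [2·signedArea(EAF) = -76 ∩ ED · BC = 221/9]
   → E = (-26/3, -43/9)

E = (-26/3, -43/9)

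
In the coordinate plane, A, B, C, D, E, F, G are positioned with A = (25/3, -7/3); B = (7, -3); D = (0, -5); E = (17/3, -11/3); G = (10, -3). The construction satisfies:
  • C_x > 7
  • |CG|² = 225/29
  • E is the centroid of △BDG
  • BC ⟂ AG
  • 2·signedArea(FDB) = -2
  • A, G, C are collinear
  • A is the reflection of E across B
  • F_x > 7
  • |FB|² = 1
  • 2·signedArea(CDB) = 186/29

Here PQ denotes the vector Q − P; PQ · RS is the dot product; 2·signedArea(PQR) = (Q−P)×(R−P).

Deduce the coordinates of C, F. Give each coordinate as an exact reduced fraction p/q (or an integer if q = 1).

C = (215/29, -57/29)
F = (8, -3)

1. C_x = 215/29  [A, G, C are collinear ∩ BC ⟂ AG]
2. C_y = -57/29  [A, G, C are collinear ∩ BC ⟂ AG]
   → C = (215/29, -57/29)
3. F_x = 8  [line -2·x + 7·y + 37 = 0 ∩ |FB|² = 1]
4. F_y = -3  [line -2·x + 7·y + 37 = 0 ∩ |FB|² = 1]
   → F = (8, -3)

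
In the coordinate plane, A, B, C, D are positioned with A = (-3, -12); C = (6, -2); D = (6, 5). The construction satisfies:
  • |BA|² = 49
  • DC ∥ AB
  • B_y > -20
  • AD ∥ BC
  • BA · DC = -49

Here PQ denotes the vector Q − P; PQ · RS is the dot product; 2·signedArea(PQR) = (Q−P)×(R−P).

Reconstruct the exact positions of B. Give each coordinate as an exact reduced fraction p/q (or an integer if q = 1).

B = (-3, -19)

1. B_x = -3  [AD ∥ BC ∩ DC ∥ AB]
2. B_y = -19  [AD ∥ BC ∩ DC ∥ AB]
   → B = (-3, -19)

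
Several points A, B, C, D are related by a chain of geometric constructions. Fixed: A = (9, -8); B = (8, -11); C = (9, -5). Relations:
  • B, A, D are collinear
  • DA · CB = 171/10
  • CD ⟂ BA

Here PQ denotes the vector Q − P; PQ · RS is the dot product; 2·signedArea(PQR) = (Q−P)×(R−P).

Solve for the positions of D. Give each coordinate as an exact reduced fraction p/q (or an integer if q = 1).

D = (99/10, -53/10)

1. D_x = 99/10  [B, A, D are collinear ∩ CD ⟂ BA]
2. D_y = -53/10  [B, A, D are collinear ∩ CD ⟂ BA]
   → D = (99/10, -53/10)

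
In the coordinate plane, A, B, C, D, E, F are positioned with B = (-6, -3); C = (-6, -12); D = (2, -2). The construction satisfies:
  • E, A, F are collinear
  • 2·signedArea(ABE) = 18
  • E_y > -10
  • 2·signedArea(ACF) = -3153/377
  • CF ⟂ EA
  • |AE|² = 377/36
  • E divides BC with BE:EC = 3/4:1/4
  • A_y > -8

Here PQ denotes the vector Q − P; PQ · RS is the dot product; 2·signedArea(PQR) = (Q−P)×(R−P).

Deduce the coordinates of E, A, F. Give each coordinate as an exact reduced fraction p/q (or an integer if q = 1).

1. E_x = -6  [E divides BC with BE:EC = 3/4:1/4]
2. E_y = -39/4  [E divides BC with BE:EC = 3/4:1/4]
   → E = (-6, -39/4)
3. A_x = -10/3  [2·signedArea(ABE) = 18]
4. A_y = -95/12  [|AE|² = 377/36]
   → A = (-10/3, -95/12)
5. F_x = -2658/377  [2·signedArea(ACF) = -3153/377 ∩ E, A, F are collinear]
6. F_y = -3948/377  [2·signedArea(ACF) = -3153/377 ∩ E, A, F are collinear]
   → F = (-2658/377, -3948/377)

A = (-10/3, -95/12)
E = (-6, -39/4)
F = (-2658/377, -3948/377)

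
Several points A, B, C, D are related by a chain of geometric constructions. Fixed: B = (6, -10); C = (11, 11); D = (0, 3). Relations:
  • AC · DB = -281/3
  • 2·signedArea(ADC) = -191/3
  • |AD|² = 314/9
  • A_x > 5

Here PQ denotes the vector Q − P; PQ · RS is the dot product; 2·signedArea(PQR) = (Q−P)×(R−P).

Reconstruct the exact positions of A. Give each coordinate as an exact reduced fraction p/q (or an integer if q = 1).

A = (17/3, 4/3)

1. A_x = 17/3  [AC · DB = -281/3 ∩ 2·signedArea(ADC) = -191/3]
2. A_y = 4/3  [AC · DB = -281/3 ∩ 2·signedArea(ADC) = -191/3]
   → A = (17/3, 4/3)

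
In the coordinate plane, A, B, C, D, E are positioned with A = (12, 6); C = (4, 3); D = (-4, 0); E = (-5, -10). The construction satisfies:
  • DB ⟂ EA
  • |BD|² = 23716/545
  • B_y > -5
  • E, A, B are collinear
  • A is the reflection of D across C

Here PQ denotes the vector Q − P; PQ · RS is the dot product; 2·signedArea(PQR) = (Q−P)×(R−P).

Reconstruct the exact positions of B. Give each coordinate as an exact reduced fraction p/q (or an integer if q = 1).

B = (284/545, -2618/545)

1. B_x = 284/545  [E, A, B are collinear ∩ DB ⟂ EA]
2. B_y = -2618/545  [E, A, B are collinear ∩ DB ⟂ EA]
   → B = (284/545, -2618/545)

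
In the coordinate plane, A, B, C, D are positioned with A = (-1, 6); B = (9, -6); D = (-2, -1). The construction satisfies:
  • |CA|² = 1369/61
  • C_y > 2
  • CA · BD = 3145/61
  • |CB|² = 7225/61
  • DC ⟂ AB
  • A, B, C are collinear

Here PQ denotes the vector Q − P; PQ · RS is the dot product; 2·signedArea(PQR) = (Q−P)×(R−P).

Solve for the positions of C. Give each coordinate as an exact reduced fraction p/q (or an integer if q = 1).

C = (124/61, 144/61)

1. C_x = 124/61  [A, B, C are collinear ∩ DC ⟂ AB]
2. C_y = 144/61  [A, B, C are collinear ∩ DC ⟂ AB]
   → C = (124/61, 144/61)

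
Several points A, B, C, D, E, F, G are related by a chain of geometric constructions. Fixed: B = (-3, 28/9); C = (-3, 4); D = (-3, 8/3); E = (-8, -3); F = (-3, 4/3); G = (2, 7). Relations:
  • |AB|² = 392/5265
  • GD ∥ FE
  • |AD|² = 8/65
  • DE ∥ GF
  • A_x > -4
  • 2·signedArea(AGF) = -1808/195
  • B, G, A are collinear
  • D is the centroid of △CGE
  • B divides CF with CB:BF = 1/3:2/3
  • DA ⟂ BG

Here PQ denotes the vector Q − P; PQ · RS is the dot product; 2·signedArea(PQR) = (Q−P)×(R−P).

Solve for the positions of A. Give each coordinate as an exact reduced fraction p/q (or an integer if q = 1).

A = (-209/65, 574/195)

1. A_x = -209/65  [B, G, A are collinear ∩ DA ⟂ BG]
2. A_y = 574/195  [B, G, A are collinear ∩ DA ⟂ BG]
   → A = (-209/65, 574/195)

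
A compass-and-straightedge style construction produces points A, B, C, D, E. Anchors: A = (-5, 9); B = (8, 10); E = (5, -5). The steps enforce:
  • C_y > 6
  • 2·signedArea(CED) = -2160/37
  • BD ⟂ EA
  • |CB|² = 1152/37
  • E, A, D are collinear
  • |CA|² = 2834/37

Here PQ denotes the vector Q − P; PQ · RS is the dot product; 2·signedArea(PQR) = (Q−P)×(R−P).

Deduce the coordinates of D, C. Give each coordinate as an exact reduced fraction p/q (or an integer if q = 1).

C = (128/37, 250/37)
D = (-40/37, 130/37)

1. D_x = -40/37  [E, A, D are collinear ∩ BD ⟂ EA]
2. D_y = 130/37  [E, A, D are collinear ∩ BD ⟂ EA]
   → D = (-40/37, 130/37)
3. C_x = 128/37  [line -315/37·x + -225/37·y + 2610/37 = 0 ∩ |CB|² = 1152/37]
4. C_y = 250/37  [line -315/37·x + -225/37·y + 2610/37 = 0 ∩ |CB|² = 1152/37]
   → C = (128/37, 250/37)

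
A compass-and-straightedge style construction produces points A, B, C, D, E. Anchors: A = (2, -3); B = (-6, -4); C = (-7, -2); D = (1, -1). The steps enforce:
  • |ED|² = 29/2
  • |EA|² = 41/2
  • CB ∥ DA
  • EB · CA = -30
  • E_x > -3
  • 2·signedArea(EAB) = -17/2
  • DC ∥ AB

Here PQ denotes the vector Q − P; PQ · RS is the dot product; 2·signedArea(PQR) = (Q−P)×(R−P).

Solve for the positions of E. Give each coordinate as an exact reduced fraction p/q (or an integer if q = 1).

1. E_x = -5/2  [EB · CA = -30 ∩ 2·signedArea(EAB) = -17/2]
2. E_y = -5/2  [EB · CA = -30 ∩ 2·signedArea(EAB) = -17/2]
   → E = (-5/2, -5/2)

E = (-5/2, -5/2)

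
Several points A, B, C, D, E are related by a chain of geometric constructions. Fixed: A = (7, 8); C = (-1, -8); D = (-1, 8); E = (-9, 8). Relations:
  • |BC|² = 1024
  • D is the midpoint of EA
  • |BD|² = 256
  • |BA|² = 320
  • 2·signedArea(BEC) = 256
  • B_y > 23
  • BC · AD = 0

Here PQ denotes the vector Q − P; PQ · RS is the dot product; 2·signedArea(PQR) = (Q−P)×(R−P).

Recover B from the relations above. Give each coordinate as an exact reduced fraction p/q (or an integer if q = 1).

B = (-1, 24)

1. B_x = -1  [BC · AD = 0 ∩ 2·signedArea(BEC) = 256]
2. B_y = 24  [BC · AD = 0 ∩ 2·signedArea(BEC) = 256]
   → B = (-1, 24)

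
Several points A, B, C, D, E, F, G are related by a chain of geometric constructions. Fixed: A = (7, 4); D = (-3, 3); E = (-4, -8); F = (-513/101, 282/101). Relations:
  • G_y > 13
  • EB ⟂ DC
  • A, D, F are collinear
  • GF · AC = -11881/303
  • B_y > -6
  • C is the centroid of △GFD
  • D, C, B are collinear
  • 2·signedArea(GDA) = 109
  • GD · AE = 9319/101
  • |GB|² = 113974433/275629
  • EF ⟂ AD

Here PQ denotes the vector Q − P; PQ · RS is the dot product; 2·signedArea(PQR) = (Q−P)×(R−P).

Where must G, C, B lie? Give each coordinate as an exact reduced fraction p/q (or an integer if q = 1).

1. G_x = -622/101  [2·signedArea(GDA) = 109 ∩ GD · AE = 9319/101]
2. G_y = 1372/101  [2·signedArea(GDA) = 109 ∩ GD · AE = 9319/101]
   → G = (-622/101, 1372/101)
3. C_x = -1438/303  [GF · AC = -11881/303 ∩ C is the centroid of △GFD]
4. C_y = 1957/303  [GF · AC = -11881/303 ∩ C is the centroid of △GFD]
   → C = (-1438/303, 1957/303)
5. B_x = 1684036/1378145  [D, C, B are collinear ∩ EB ⟂ DC]
6. B_y = -7392517/1378145  [D, C, B are collinear ∩ EB ⟂ DC]
   → B = (1684036/1378145, -7392517/1378145)

B = (1684036/1378145, -7392517/1378145)
C = (-1438/303, 1957/303)
G = (-622/101, 1372/101)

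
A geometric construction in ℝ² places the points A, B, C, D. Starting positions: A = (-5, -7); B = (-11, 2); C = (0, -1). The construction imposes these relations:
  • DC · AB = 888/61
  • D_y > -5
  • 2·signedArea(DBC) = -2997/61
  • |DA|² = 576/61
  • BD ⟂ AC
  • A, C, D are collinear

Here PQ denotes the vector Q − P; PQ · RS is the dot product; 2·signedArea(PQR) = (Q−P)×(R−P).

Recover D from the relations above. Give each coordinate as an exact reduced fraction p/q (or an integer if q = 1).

1. D_x = -185/61  [A, C, D are collinear ∩ BD ⟂ AC]
2. D_y = -283/61  [A, C, D are collinear ∩ BD ⟂ AC]
   → D = (-185/61, -283/61)

D = (-185/61, -283/61)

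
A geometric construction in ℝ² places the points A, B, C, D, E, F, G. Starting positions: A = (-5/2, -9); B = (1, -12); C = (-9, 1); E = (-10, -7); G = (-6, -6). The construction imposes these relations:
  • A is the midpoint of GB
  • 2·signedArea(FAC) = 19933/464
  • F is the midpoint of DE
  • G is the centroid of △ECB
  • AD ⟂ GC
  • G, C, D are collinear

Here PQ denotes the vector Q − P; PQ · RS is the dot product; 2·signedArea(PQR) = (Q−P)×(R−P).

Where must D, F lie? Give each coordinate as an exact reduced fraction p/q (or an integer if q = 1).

D = (-507/116, -1137/116)
F = (-1667/232, -1949/232)

1. D_x = -507/116  [G, C, D are collinear ∩ AD ⟂ GC]
2. D_y = -1137/116  [G, C, D are collinear ∩ AD ⟂ GC]
   → D = (-507/116, -1137/116)
3. F_x = -1667/232  [F is the midpoint of DE]
4. F_y = -1949/232  [F is the midpoint of DE]
   → F = (-1667/232, -1949/232)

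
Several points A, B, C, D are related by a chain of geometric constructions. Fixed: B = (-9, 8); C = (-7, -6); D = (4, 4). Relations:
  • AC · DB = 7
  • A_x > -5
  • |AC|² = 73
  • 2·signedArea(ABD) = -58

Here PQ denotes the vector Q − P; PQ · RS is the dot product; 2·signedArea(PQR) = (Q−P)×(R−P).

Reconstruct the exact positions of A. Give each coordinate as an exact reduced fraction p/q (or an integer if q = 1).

A = (-4, 2)

1. A_x = -4  [AC · DB = 7 ∩ 2·signedArea(ABD) = -58]
2. A_y = 2  [AC · DB = 7 ∩ 2·signedArea(ABD) = -58]
   → A = (-4, 2)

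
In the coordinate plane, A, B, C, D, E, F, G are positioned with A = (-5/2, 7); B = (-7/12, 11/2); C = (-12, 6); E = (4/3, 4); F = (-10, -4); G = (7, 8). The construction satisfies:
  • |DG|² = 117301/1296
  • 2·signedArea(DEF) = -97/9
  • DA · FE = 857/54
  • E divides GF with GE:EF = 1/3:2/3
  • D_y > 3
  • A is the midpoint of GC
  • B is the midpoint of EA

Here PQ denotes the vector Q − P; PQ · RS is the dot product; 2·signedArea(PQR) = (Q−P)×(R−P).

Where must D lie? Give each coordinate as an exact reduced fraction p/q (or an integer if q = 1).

D = (-43/36, 19/6)

1. D_x = -43/36  [DA · FE = 857/54 ∩ 2·signedArea(DEF) = -97/9]
2. D_y = 19/6  [DA · FE = 857/54 ∩ 2·signedArea(DEF) = -97/9]
   → D = (-43/36, 19/6)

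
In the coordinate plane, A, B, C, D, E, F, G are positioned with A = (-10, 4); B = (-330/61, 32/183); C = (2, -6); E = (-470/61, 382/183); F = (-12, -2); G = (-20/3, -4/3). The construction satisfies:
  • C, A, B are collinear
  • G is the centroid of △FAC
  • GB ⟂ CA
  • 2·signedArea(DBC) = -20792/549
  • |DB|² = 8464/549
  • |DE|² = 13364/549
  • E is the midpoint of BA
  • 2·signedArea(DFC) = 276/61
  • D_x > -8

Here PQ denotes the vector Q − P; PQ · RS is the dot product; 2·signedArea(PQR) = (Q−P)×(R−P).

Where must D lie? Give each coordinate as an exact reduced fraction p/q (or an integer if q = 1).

D = (-1450/183, -520/183)

1. D_x = -1450/183  [2·signedArea(DBC) = -20792/549 ∩ 2·signedArea(DFC) = 276/61]
2. D_y = -520/183  [2·signedArea(DBC) = -20792/549 ∩ 2·signedArea(DFC) = 276/61]
   → D = (-1450/183, -520/183)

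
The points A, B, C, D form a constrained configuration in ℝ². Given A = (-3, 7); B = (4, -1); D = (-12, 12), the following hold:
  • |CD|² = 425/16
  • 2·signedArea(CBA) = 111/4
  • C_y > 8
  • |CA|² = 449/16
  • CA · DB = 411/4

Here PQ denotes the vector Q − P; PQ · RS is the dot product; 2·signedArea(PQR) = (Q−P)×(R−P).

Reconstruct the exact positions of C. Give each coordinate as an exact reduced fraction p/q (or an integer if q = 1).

C = (-8, 35/4)

1. C_x = -8  [CA · DB = 411/4 ∩ 2·signedArea(CBA) = 111/4]
2. C_y = 35/4  [CA · DB = 411/4 ∩ 2·signedArea(CBA) = 111/4]
   → C = (-8, 35/4)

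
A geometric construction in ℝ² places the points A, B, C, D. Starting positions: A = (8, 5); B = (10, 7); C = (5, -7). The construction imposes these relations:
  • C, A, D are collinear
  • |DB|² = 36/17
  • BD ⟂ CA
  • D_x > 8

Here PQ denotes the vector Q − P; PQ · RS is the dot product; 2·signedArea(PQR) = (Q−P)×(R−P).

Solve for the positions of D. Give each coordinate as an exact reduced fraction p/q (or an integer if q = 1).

1. D_x = 146/17  [C, A, D are collinear ∩ BD ⟂ CA]
2. D_y = 125/17  [C, A, D are collinear ∩ BD ⟂ CA]
   → D = (146/17, 125/17)

D = (146/17, 125/17)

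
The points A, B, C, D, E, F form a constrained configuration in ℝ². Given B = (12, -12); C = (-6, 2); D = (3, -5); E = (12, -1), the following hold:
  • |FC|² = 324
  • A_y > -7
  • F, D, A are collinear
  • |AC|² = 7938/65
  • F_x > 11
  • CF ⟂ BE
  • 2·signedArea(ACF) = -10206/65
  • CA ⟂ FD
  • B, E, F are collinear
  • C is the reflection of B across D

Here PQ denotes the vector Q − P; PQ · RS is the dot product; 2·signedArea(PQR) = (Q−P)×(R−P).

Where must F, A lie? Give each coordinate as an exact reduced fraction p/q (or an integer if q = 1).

1. F_x = 12  [B, E, F are collinear ∩ CF ⟂ BE]
2. F_y = 2  [B, E, F are collinear ∩ CF ⟂ BE]
   → F = (12, 2)
3. A_x = 51/65  [F, D, A are collinear ∩ CA ⟂ FD]
4. A_y = -437/65  [F, D, A are collinear ∩ CA ⟂ FD]
   → A = (51/65, -437/65)

A = (51/65, -437/65)
F = (12, 2)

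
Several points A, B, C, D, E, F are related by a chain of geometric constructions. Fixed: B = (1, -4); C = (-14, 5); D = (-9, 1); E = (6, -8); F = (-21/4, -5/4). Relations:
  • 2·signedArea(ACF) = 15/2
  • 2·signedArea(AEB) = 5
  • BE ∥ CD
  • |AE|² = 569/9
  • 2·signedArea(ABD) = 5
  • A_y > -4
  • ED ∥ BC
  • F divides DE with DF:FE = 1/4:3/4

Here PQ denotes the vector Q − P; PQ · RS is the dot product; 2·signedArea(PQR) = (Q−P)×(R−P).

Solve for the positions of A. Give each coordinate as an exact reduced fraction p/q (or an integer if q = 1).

A = (-2/3, -11/3)

1. A_x = -2/3  [2·signedArea(AEB) = 5 ∩ 2·signedArea(ACF) = 15/2]
2. A_y = -11/3  [2·signedArea(AEB) = 5 ∩ 2·signedArea(ACF) = 15/2]
   → A = (-2/3, -11/3)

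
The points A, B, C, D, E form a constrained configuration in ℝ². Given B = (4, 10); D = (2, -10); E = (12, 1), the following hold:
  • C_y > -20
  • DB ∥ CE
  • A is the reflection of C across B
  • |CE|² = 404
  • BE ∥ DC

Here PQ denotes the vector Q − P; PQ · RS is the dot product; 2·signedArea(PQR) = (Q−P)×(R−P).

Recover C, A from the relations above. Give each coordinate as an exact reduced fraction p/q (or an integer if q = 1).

A = (-2, 39)
C = (10, -19)

1. C_x = 10  [DB ∥ CE ∩ BE ∥ DC]
2. C_y = -19  [DB ∥ CE ∩ BE ∥ DC]
   → C = (10, -19)
3. A_x = -2  [A is the reflection of C across B]
4. A_y = 39  [A is the reflection of C across B]
   → A = (-2, 39)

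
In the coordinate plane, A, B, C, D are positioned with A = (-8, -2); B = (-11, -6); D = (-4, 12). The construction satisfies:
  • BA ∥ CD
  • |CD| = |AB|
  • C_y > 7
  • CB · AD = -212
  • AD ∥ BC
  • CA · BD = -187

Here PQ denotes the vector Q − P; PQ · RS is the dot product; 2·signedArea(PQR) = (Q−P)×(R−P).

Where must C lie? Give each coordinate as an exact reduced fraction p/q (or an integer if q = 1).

C = (-7, 8)

1. C_x = -7  [BA ∥ CD ∩ AD ∥ BC]
2. C_y = 8  [BA ∥ CD ∩ AD ∥ BC]
   → C = (-7, 8)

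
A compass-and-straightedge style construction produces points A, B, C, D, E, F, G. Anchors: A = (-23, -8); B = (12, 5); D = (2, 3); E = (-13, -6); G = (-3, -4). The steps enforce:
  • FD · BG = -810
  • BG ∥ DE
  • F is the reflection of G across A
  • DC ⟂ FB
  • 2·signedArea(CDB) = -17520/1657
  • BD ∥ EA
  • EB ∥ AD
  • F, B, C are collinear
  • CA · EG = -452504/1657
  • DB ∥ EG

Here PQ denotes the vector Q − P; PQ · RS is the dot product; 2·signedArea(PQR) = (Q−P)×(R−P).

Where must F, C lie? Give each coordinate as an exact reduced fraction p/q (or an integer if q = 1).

C = (3824/1657, 3321/1657)
F = (-43, -12)

1. F_x = -43  [F is the reflection of G across A]
2. F_y = -12  [F is the reflection of G across A]
   → F = (-43, -12)
3. C_x = 3824/1657  [F, B, C are collinear ∩ DC ⟂ FB]
4. C_y = 3321/1657  [F, B, C are collinear ∩ DC ⟂ FB]
   → C = (3824/1657, 3321/1657)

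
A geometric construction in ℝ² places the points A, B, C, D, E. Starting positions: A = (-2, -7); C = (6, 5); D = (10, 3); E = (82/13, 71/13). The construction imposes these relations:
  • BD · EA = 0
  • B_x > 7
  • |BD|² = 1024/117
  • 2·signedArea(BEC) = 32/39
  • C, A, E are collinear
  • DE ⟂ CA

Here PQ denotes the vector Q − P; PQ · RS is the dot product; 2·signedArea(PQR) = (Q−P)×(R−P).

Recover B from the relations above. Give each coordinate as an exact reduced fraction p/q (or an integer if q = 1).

1. B_x = 98/13  [BD · EA = 0 ∩ 2·signedArea(BEC) = 32/39]
2. B_y = 181/39  [BD · EA = 0 ∩ 2·signedArea(BEC) = 32/39]
   → B = (98/13, 181/39)

B = (98/13, 181/39)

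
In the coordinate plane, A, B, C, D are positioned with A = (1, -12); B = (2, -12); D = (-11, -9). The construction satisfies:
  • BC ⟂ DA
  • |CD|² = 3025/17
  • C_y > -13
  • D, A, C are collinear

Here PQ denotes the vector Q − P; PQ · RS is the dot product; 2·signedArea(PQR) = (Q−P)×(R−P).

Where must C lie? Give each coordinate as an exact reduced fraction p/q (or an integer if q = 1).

1. C_x = 33/17  [D, A, C are collinear ∩ BC ⟂ DA]
2. C_y = -208/17  [D, A, C are collinear ∩ BC ⟂ DA]
   → C = (33/17, -208/17)

C = (33/17, -208/17)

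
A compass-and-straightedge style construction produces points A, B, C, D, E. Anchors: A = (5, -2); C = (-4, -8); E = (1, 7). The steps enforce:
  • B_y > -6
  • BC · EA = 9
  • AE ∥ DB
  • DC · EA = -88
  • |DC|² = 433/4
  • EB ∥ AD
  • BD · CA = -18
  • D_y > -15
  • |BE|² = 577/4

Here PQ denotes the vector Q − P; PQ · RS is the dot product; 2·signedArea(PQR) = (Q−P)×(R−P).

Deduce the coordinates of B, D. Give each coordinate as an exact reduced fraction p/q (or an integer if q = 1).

1. D_x = 9/2  [line -4·x + 9·y + 144 = 0 ∩ |DC|² = 433/4]
2. D_y = -14  [line -4·x + 9·y + 144 = 0 ∩ |DC|² = 433/4]
   → D = (9/2, -14)
3. B_x = 1/2  [BC · EA = 9 ∩ AE ∥ DB]
4. B_y = -5  [BC · EA = 9 ∩ AE ∥ DB]
   → B = (1/2, -5)

B = (1/2, -5)
D = (9/2, -14)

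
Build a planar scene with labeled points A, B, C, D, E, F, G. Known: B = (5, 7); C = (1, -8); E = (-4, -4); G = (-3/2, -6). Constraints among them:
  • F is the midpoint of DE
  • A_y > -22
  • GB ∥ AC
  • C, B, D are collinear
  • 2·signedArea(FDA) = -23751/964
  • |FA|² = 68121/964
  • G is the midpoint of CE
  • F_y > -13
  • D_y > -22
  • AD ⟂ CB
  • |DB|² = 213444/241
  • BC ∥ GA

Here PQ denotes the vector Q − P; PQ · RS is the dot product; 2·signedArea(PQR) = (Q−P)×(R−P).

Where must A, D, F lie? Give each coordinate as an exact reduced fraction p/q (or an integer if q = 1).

1. A_x = -11/2  [GB ∥ AC ∩ BC ∥ GA]
2. A_y = -21  [GB ∥ AC ∩ BC ∥ GA]
   → A = (-11/2, -21)
3. D_x = -643/241  [C, B, D are collinear ∩ AD ⟂ CB]
4. D_y = -5243/241  [C, B, D are collinear ∩ AD ⟂ CB]
   → D = (-643/241, -5243/241)
5. F_x = -1607/482  [F is the midpoint of DE]
6. F_y = -6207/482  [F is the midpoint of DE]
   → F = (-1607/482, -6207/482)

A = (-11/2, -21)
D = (-643/241, -5243/241)
F = (-1607/482, -6207/482)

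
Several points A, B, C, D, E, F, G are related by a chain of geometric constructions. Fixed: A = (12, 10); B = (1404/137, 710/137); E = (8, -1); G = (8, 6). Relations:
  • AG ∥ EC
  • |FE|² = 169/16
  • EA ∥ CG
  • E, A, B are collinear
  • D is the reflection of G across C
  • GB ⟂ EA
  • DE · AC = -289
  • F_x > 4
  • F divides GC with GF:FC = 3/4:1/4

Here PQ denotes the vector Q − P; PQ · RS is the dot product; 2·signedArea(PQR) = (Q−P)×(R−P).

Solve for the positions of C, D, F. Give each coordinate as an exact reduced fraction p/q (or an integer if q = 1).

C = (4, -5)
D = (0, -16)
F = (5, -9/4)

1. C_x = 4  [EA ∥ CG ∩ AG ∥ EC]
2. C_y = -5  [EA ∥ CG ∩ AG ∥ EC]
   → C = (4, -5)
3. D_x = 0  [D is the reflection of G across C]
4. D_y = -16  [D is the reflection of G across C]
   → D = (0, -16)
5. F_x = 5  [F divides GC with GF:FC = 3/4:1/4]
6. F_y = -9/4  [F divides GC with GF:FC = 3/4:1/4]
   → F = (5, -9/4)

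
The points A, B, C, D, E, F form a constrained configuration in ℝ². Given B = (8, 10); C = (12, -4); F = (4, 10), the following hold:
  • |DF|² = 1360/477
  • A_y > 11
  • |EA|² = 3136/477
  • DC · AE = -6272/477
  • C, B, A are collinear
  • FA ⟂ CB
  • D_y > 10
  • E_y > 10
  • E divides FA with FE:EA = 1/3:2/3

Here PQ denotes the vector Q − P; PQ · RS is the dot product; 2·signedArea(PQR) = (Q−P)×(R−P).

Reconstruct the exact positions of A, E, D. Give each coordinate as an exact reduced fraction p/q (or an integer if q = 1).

1. A_x = 408/53  [C, B, A are collinear ∩ FA ⟂ CB]
2. A_y = 586/53  [C, B, A are collinear ∩ FA ⟂ CB]
   → A = (408/53, 586/53)
3. E_x = 832/159  [E divides FA with FE:EA = 1/3:2/3]
4. E_y = 1646/159  [E divides FA with FE:EA = 1/3:2/3]
   → E = (832/159, 1646/159)
5. D_x = 392/159  [line 392/159·x + 112/159·y + -6496/477 = 0 ∩ |DF|² = 1360/477]
6. D_y = 1702/159  [line 392/159·x + 112/159·y + -6496/477 = 0 ∩ |DF|² = 1360/477]
   → D = (392/159, 1702/159)

A = (408/53, 586/53)
D = (392/159, 1702/159)
E = (832/159, 1646/159)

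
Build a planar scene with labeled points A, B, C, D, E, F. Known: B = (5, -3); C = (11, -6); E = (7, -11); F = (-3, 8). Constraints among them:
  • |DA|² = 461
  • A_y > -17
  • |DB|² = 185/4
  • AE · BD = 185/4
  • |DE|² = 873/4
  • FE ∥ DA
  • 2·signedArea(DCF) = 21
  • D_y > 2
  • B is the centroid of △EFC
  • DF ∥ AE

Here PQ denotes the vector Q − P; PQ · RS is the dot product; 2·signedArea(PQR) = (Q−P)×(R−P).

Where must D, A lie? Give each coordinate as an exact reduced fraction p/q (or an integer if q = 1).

A = (11, -33/2)
D = (1, 5/2)

1. D_x = 1  [line -14·x + -14·y + 49 = 0 ∩ |DE|² = 873/4]
2. D_y = 5/2  [line -14·x + -14·y + 49 = 0 ∩ |DE|² = 873/4]
   → D = (1, 5/2)
3. A_x = 11  [DF ∥ AE ∩ FE ∥ DA]
4. A_y = -33/2  [DF ∥ AE ∩ FE ∥ DA]
   → A = (11, -33/2)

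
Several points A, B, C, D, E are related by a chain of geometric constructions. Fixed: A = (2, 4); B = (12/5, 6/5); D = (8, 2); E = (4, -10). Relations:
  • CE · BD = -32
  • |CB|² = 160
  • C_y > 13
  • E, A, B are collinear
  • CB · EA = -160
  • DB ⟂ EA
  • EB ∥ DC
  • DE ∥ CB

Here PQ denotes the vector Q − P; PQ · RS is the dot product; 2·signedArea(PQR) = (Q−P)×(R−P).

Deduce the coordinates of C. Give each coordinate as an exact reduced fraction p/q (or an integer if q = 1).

C = (32/5, 66/5)

1. C_x = 32/5  [DE ∥ CB ∩ EB ∥ DC]
2. C_y = 66/5  [DE ∥ CB ∩ EB ∥ DC]
   → C = (32/5, 66/5)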